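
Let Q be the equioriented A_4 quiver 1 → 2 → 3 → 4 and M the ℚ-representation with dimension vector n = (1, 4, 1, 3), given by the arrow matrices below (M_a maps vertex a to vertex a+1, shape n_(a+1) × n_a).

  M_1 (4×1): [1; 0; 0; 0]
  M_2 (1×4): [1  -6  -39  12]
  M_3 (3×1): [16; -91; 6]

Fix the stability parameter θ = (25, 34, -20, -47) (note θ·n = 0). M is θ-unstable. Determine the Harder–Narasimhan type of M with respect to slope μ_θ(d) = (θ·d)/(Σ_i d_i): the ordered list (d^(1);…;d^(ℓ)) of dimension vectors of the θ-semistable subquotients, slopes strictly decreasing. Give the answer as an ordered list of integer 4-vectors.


Barcode: M ≅ I[1,4], I[2,2]^3, I[4,4]^2. HN layers by μ_θ (3 steps, strictly decreasing):
  μ^(1)=34; μ^(2)=-2; μ^(3)=-47

((0, 3, 0, 0); (1, 1, 1, 1); (0, 0, 0, 2))


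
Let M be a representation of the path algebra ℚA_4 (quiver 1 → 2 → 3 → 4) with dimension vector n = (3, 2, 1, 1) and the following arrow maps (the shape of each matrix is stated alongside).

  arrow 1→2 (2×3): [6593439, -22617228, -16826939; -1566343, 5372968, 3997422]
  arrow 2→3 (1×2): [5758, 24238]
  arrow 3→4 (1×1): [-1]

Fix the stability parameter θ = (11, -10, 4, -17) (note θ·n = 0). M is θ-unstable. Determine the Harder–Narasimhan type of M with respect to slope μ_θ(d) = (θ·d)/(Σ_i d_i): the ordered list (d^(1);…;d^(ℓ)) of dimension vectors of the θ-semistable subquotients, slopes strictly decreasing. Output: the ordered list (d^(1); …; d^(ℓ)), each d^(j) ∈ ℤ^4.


Interval decomposition of M: I[1,1], I[1,2], I[1,4].
HN type (ℓ=3): μ^(1)=11; μ^(2)=1/2; μ^(3)=-3

((1, 0, 0, 0); (1, 1, 0, 0); (1, 1, 1, 1))


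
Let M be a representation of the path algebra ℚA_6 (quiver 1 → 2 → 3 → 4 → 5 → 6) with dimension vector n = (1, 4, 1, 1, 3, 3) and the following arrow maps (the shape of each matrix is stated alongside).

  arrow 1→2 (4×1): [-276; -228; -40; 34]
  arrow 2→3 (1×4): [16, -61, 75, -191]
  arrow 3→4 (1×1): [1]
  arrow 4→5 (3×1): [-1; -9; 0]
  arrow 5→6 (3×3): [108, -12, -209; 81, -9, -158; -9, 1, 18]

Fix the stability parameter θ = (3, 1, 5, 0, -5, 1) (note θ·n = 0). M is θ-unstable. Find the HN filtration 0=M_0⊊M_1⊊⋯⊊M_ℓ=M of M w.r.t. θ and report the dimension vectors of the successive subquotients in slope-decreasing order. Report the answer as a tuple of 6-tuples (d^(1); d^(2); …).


Barcode: M ≅ I[1,5], I[2,2]^3, I[5,6]^2, I[6,6]. HN layers by μ_θ (3 steps, strictly decreasing):
  μ^(1)=1; μ^(2)=4/5; μ^(3)=-5

((0, 3, 0, 0, 0, 3); (1, 1, 1, 1, 1, 0); (0, 0, 0, 0, 2, 0))


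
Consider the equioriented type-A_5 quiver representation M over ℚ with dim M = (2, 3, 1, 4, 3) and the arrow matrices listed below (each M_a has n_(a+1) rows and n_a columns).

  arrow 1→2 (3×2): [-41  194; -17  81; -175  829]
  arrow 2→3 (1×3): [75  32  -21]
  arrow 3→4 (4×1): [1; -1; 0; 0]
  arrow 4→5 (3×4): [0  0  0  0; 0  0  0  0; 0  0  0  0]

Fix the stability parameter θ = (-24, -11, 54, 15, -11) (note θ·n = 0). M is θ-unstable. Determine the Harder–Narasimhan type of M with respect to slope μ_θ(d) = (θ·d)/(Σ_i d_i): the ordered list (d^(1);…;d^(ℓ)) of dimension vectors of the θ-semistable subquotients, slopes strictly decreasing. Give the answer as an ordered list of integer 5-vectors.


Interval decomposition of M: I[1,2], I[1,4], I[2,2], I[4,4]^3, I[5,5]^3.
HN type (ℓ=4): μ^(1)=69/2; μ^(2)=15; μ^(3)=-11; μ^(4)=-24

((0, 0, 1, 1, 0); (0, 0, 0, 3, 0); (0, 3, 0, 0, 3); (2, 0, 0, 0, 0))


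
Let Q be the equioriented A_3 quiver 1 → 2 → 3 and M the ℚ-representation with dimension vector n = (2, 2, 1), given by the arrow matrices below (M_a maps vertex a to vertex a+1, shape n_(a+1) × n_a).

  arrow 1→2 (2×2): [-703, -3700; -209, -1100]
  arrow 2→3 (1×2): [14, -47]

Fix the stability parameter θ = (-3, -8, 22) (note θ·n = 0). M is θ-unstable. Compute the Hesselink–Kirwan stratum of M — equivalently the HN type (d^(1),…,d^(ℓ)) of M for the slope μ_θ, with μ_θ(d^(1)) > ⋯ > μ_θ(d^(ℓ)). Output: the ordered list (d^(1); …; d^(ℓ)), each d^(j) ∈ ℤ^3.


Via rank(M_{q-1}∘⋯∘M_p): M ≅ I[1,1], I[1,3], I[2,2].
μ_θ-semistable layers: μ^(1)=22; μ^(2)=-3; μ^(3)=-11/2; μ^(4)=-8

((0, 0, 1); (1, 0, 0); (1, 1, 0); (0, 1, 0))


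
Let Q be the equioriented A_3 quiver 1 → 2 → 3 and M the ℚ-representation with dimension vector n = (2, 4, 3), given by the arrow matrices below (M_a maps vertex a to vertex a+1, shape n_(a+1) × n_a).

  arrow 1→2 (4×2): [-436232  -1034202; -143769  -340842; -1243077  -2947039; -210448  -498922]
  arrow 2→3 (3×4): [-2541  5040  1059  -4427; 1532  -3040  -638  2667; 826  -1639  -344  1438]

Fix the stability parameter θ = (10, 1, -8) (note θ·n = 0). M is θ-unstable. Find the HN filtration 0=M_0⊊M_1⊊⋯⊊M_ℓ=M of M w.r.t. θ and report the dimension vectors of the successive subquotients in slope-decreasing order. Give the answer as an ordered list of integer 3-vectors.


Interval decomposition of M: I[1,3]^2, I[2,2], I[2,3].
HN type (ℓ=2): μ^(1)=1; μ^(2)=-7/2

((2, 3, 2); (0, 1, 1))


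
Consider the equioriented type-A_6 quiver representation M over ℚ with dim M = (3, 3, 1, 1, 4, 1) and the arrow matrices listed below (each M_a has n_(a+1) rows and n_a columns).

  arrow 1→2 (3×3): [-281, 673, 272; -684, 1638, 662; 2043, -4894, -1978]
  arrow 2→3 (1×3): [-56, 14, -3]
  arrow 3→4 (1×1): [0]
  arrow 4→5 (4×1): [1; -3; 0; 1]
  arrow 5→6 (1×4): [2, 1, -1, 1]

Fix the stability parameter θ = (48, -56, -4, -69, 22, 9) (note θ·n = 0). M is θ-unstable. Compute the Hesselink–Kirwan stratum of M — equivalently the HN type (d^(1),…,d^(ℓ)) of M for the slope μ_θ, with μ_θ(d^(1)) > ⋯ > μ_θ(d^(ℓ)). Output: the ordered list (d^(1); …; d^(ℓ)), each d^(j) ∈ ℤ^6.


Barcode: M ≅ I[1,2]^2, I[1,3], I[4,5], I[5,5]^2, I[5,6]. HN layers by μ_θ (4 steps, strictly decreasing):
  μ^(1)=22; μ^(2)=31/2; μ^(3)=-4; μ^(4)=-69

((0, 0, 0, 0, 3, 0); (0, 0, 0, 0, 1, 1); (3, 3, 1, 0, 0, 0); (0, 0, 0, 1, 0, 0))


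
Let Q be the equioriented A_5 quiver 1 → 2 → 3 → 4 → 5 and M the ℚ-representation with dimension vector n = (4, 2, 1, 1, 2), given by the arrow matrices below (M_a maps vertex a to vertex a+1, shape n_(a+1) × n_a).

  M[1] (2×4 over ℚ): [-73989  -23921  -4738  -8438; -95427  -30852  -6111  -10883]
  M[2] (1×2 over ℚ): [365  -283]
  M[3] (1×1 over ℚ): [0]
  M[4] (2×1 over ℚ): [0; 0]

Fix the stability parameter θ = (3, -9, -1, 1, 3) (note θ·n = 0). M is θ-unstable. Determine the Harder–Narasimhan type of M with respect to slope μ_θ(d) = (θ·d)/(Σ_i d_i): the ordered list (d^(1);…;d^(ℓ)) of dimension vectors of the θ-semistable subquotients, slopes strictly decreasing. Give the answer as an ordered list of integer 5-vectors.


Barcode: M ≅ I[1,1]^2, I[1,2], I[1,3], I[4,4], I[5,5]^2. HN layers by μ_θ (4 steps, strictly decreasing):
  μ^(1)=3; μ^(2)=1; μ^(3)=-1; μ^(4)=-3

((2, 0, 0, 0, 2); (0, 0, 0, 1, 0); (0, 0, 1, 0, 0); (2, 2, 0, 0, 0))


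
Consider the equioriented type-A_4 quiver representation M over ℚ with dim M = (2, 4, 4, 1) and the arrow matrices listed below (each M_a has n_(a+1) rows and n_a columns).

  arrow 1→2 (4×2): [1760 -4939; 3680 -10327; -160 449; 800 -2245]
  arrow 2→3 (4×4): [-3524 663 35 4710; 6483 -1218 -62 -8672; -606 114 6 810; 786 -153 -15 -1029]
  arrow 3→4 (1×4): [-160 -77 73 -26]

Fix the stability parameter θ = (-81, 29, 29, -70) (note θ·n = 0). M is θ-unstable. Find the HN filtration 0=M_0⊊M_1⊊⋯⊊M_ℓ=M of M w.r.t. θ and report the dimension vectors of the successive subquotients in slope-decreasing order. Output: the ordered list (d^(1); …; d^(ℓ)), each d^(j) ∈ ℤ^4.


Barcode: M ≅ I[1,1], I[1,4], I[2,2], I[2,3]^2, I[3,3]. HN layers by μ_θ (3 steps, strictly decreasing):
  μ^(1)=29; μ^(2)=-4; μ^(3)=-81

((0, 3, 3, 0); (0, 1, 1, 1); (2, 0, 0, 0))


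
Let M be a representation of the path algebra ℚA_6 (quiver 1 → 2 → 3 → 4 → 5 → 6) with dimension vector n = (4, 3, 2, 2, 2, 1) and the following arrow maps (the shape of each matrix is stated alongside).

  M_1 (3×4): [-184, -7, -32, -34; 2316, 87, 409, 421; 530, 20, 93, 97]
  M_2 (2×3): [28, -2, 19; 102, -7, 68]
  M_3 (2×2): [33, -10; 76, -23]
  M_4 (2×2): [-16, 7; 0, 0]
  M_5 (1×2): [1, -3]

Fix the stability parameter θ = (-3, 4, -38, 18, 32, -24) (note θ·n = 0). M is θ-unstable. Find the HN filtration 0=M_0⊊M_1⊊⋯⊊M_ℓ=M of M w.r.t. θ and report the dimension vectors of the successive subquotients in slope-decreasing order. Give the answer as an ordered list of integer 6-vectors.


Interval decomposition of M: I[1,1], I[1,2], I[1,4], I[1,6], I[5,5].
HN type (ℓ=6): μ^(1)=32; μ^(2)=18; μ^(3)=26/3; μ^(4)=4; μ^(5)=-3; μ^(6)=-37/3

((0, 0, 0, 0, 1, 0); (0, 0, 0, 1, 0, 0); (0, 0, 0, 1, 1, 1); (0, 1, 0, 0, 0, 0); (2, 0, 0, 0, 0, 0); (2, 2, 2, 0, 0, 0))


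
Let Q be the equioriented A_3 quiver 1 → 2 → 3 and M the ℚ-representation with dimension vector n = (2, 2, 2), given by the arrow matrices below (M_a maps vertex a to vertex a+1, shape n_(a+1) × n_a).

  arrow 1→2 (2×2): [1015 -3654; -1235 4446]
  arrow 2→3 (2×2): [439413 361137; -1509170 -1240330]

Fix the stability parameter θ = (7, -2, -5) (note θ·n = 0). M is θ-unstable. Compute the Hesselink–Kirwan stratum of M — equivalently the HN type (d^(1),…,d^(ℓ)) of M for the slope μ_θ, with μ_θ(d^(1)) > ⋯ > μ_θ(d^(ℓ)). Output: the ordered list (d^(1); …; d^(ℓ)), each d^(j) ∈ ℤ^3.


Barcode: M ≅ I[1,1], I[1,2], I[2,3], I[3,3]. HN layers by μ_θ (4 steps, strictly decreasing):
  μ^(1)=7; μ^(2)=5/2; μ^(3)=-7/2; μ^(4)=-5

((1, 0, 0); (1, 1, 0); (0, 1, 1); (0, 0, 1))


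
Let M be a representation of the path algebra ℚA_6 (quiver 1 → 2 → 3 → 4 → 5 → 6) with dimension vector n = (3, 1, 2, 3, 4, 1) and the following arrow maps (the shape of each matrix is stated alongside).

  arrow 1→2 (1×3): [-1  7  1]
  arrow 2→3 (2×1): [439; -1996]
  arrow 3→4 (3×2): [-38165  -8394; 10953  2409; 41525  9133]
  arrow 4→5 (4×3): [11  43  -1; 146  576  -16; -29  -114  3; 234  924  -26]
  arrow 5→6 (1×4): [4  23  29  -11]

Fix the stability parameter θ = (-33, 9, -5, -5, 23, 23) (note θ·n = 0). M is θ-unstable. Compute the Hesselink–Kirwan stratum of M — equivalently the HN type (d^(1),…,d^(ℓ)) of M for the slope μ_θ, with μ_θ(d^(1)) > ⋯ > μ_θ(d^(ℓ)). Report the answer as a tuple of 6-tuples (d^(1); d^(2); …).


Barcode: M ≅ I[1,1]^2, I[1,5], I[3,6], I[4,5], I[5,5]. HN layers by μ_θ (4 steps, strictly decreasing):
  μ^(1)=23; μ^(2)=-1/3; μ^(3)=-5; μ^(4)=-33

((0, 0, 0, 0, 4, 1); (0, 1, 1, 1, 0, 0); (0, 0, 1, 2, 0, 0); (3, 0, 0, 0, 0, 0))


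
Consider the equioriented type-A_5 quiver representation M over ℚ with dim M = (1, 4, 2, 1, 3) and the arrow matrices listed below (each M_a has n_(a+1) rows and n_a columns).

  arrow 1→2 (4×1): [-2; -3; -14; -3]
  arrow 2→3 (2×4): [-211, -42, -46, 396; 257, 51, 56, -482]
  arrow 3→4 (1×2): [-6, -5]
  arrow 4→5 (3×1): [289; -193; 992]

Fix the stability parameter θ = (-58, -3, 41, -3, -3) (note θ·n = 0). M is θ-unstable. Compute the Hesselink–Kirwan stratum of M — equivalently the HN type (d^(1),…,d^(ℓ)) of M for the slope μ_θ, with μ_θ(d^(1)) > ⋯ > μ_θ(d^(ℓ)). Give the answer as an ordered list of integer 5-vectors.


Interval decomposition of M: I[1,5], I[2,2]^2, I[2,3], I[5,5]^2.
HN type (ℓ=4): μ^(1)=41; μ^(2)=35/3; μ^(3)=-3; μ^(4)=-58

((0, 0, 1, 0, 0); (0, 0, 1, 1, 1); (0, 4, 0, 0, 2); (1, 0, 0, 0, 0))


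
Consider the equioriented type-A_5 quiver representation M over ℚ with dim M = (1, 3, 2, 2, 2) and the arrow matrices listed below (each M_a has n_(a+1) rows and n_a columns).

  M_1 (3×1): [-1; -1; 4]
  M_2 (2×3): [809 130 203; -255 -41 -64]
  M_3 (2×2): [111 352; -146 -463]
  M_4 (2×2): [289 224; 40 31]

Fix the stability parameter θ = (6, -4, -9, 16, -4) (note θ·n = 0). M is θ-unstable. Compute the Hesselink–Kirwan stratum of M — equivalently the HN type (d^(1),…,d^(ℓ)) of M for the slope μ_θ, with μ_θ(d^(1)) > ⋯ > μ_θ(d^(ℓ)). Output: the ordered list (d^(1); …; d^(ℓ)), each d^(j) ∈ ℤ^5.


Via rank(M_{q-1}∘⋯∘M_p): M ≅ I[1,5], I[2,2], I[2,5].
μ_θ-semistable layers: μ^(1)=6; μ^(2)=-7/3; μ^(3)=-4; μ^(4)=-13/2

((0, 0, 0, 2, 2); (1, 1, 1, 0, 0); (0, 1, 0, 0, 0); (0, 1, 1, 0, 0))


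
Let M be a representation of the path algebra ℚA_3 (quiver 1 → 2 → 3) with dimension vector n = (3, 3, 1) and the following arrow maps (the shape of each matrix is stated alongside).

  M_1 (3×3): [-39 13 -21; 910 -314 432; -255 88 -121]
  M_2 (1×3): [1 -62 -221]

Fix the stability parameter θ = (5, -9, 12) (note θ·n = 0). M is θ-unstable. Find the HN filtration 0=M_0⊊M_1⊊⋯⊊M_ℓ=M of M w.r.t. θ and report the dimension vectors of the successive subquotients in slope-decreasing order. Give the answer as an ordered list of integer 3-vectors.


Interval decomposition of M: I[1,2]^2, I[1,3].
HN type (ℓ=2): μ^(1)=12; μ^(2)=-2

((0, 0, 1); (3, 3, 0))


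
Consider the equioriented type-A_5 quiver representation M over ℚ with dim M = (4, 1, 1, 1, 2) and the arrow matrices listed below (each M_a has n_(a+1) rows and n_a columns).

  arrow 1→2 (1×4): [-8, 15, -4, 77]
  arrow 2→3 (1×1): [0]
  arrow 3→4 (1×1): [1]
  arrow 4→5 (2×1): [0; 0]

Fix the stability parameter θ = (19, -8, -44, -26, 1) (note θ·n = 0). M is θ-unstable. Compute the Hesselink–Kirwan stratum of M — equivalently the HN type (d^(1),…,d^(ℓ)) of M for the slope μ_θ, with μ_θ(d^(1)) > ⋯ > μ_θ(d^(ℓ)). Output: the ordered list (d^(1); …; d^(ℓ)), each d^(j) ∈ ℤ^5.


Via rank(M_{q-1}∘⋯∘M_p): M ≅ I[1,1]^3, I[1,2], I[3,4], I[5,5]^2.
μ_θ-semistable layers: μ^(1)=19; μ^(2)=11/2; μ^(3)=1; μ^(4)=-26; μ^(5)=-44

((3, 0, 0, 0, 0); (1, 1, 0, 0, 0); (0, 0, 0, 0, 2); (0, 0, 0, 1, 0); (0, 0, 1, 0, 0))


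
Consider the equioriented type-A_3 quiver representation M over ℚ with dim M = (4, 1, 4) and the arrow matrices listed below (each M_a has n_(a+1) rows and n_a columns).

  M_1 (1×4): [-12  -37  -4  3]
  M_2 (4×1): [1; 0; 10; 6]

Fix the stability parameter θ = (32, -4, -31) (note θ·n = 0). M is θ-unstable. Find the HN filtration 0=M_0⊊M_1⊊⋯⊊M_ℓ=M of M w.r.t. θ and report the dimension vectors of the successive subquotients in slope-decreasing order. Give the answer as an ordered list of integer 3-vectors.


Interval decomposition of M: I[1,1]^3, I[1,3], I[3,3]^3.
HN type (ℓ=3): μ^(1)=32; μ^(2)=-1; μ^(3)=-31

((3, 0, 0); (1, 1, 1); (0, 0, 3))


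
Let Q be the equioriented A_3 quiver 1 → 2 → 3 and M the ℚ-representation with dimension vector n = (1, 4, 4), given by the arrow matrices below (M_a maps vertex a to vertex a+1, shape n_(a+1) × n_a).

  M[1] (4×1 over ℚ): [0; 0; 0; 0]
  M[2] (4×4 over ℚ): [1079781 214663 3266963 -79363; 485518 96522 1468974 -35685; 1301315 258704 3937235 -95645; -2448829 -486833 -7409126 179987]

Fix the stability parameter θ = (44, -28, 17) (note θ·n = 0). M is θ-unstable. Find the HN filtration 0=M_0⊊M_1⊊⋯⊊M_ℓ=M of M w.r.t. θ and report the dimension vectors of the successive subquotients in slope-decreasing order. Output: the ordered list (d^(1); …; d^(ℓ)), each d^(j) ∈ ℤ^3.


Via rank(M_{q-1}∘⋯∘M_p): M ≅ I[1,1], I[2,3]^4.
μ_θ-semistable layers: μ^(1)=44; μ^(2)=17; μ^(3)=-28

((1, 0, 0); (0, 0, 4); (0, 4, 0))


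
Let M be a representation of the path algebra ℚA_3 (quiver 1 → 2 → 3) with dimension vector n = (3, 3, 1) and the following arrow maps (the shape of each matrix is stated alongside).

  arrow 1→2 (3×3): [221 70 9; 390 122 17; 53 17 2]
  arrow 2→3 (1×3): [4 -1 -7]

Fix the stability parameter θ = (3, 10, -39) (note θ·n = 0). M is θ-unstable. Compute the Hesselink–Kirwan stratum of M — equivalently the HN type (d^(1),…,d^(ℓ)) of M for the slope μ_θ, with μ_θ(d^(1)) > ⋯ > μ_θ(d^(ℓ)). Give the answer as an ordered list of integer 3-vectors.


Interval decomposition of M: I[1,2]^2, I[1,3].
HN type (ℓ=3): μ^(1)=10; μ^(2)=3; μ^(3)=-26/3

((0, 2, 0); (2, 0, 0); (1, 1, 1))


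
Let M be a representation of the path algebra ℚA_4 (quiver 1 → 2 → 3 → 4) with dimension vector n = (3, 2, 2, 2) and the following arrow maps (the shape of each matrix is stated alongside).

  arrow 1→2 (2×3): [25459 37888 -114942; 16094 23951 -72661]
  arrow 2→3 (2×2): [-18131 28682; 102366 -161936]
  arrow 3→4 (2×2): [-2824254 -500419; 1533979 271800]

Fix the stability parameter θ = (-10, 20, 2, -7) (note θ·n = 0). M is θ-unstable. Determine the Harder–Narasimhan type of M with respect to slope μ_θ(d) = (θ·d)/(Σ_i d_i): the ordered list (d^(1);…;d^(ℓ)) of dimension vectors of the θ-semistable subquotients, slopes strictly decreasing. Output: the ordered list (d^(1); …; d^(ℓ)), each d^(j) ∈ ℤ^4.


Via rank(M_{q-1}∘⋯∘M_p): M ≅ I[1,1], I[1,4]^2.
μ_θ-semistable layers: μ^(1)=5; μ^(2)=-10

((0, 2, 2, 2); (3, 0, 0, 0))


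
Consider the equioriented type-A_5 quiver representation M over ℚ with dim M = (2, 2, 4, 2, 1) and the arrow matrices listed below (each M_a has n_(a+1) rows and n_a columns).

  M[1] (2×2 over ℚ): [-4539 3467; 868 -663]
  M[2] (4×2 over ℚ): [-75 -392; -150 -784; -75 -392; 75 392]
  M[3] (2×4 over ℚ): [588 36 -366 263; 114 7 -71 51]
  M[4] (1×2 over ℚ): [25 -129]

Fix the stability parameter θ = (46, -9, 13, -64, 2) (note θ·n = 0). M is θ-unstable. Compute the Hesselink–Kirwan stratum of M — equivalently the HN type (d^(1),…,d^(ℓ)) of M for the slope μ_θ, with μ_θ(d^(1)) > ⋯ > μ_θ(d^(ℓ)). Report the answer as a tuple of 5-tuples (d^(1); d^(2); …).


Barcode: M ≅ I[1,2], I[1,5], I[3,3]^2, I[3,4]. HN layers by μ_θ (5 steps, strictly decreasing):
  μ^(1)=37/2; μ^(2)=13; μ^(3)=2; μ^(4)=-7/2; μ^(5)=-51/2

((1, 1, 0, 0, 0); (0, 0, 2, 0, 0); (0, 0, 0, 0, 1); (1, 1, 1, 1, 0); (0, 0, 1, 1, 0))


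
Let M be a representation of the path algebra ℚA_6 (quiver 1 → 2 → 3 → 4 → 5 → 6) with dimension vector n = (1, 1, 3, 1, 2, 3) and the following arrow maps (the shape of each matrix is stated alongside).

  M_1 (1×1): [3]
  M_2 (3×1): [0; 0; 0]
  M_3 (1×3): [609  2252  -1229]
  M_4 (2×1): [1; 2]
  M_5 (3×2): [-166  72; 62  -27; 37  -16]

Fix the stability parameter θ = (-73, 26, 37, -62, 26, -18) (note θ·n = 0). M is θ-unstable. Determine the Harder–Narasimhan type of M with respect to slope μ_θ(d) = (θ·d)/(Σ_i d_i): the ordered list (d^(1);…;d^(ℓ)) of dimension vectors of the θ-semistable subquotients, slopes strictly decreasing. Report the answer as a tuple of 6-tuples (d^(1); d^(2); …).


Interval decomposition of M: I[1,2], I[3,3]^2, I[3,6], I[5,6], I[6,6].
HN type (ℓ=6): μ^(1)=37; μ^(2)=26; μ^(3)=4; μ^(4)=-25/2; μ^(5)=-18; μ^(6)=-73

((0, 0, 2, 0, 0, 0); (0, 1, 0, 0, 0, 0); (0, 0, 0, 0, 2, 2); (0, 0, 1, 1, 0, 0); (0, 0, 0, 0, 0, 1); (1, 0, 0, 0, 0, 0))


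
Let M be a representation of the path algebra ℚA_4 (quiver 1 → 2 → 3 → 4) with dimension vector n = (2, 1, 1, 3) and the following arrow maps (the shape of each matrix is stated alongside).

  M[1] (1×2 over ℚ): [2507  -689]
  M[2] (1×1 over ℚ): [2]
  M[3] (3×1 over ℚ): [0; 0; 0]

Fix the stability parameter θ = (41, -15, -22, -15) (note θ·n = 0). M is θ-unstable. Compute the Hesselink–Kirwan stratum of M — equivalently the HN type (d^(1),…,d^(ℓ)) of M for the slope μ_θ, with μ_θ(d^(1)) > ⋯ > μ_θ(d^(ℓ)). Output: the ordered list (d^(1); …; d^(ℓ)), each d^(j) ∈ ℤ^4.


Interval decomposition of M: I[1,1], I[1,3], I[4,4]^3.
HN type (ℓ=3): μ^(1)=41; μ^(2)=4/3; μ^(3)=-15

((1, 0, 0, 0); (1, 1, 1, 0); (0, 0, 0, 3))


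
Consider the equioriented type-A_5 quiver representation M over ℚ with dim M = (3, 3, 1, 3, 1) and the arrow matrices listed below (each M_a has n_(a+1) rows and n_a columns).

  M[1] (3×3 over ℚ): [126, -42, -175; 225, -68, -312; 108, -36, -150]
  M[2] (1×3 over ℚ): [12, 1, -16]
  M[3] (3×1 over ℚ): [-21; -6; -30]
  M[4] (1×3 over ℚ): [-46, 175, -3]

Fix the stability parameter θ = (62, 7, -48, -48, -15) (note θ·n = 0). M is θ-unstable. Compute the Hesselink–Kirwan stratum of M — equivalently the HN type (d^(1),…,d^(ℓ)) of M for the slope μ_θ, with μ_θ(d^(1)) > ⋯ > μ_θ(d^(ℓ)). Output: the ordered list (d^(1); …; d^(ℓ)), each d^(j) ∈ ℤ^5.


Via rank(M_{q-1}∘⋯∘M_p): M ≅ I[1,1], I[1,2], I[1,5], I[2,2], I[4,4]^2.
μ_θ-semistable layers: μ^(1)=62; μ^(2)=69/2; μ^(3)=7; μ^(4)=-42/5; μ^(5)=-48

((1, 0, 0, 0, 0); (1, 1, 0, 0, 0); (0, 1, 0, 0, 0); (1, 1, 1, 1, 1); (0, 0, 0, 2, 0))


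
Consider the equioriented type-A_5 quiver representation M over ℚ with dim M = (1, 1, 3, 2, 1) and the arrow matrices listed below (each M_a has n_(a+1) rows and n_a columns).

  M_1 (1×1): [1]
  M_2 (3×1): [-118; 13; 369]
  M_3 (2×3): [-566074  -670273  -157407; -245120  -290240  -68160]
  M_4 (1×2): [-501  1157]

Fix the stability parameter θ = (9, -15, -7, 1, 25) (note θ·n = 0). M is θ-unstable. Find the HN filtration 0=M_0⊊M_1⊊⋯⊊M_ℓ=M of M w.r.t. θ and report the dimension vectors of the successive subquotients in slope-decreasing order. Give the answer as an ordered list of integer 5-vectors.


Interval decomposition of M: I[1,3], I[3,3], I[3,5], I[4,4].
HN type (ℓ=4): μ^(1)=25; μ^(2)=1; μ^(3)=-13/3; μ^(4)=-7

((0, 0, 0, 0, 1); (0, 0, 0, 2, 0); (1, 1, 1, 0, 0); (0, 0, 2, 0, 0))


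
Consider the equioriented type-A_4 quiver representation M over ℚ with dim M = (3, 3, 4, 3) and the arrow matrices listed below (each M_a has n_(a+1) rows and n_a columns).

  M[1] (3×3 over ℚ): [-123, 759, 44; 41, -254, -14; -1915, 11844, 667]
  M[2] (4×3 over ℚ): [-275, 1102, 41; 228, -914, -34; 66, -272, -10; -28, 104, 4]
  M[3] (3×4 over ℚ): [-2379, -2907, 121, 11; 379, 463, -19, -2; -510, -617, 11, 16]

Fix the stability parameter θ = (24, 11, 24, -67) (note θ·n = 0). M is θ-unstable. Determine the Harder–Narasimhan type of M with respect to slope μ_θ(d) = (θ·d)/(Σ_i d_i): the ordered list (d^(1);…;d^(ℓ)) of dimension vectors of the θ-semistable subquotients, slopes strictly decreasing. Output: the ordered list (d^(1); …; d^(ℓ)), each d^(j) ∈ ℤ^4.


Via rank(M_{q-1}∘⋯∘M_p): M ≅ I[1,2], I[1,4]^2, I[3,3], I[3,4].
μ_θ-semistable layers: μ^(1)=24; μ^(2)=35/2; μ^(3)=-2; μ^(4)=-43/2

((0, 0, 1, 0); (1, 1, 0, 0); (2, 2, 2, 2); (0, 0, 1, 1))


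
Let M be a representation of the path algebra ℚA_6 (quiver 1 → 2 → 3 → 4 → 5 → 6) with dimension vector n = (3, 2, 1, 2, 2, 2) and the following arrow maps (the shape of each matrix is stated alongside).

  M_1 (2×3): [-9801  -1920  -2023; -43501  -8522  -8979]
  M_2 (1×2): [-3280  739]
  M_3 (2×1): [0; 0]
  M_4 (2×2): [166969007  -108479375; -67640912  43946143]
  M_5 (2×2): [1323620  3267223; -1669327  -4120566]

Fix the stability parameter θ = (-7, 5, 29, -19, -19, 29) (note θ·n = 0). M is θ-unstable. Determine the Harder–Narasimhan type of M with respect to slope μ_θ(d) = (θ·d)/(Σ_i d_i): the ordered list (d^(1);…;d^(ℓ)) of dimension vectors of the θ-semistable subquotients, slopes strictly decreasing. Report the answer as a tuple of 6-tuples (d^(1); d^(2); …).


Barcode: M ≅ I[1,1], I[1,2], I[1,3], I[4,6]^2. HN layers by μ_θ (4 steps, strictly decreasing):
  μ^(1)=29; μ^(2)=5; μ^(3)=-7; μ^(4)=-19

((0, 0, 1, 0, 0, 2); (0, 2, 0, 0, 0, 0); (3, 0, 0, 0, 0, 0); (0, 0, 0, 2, 2, 0))


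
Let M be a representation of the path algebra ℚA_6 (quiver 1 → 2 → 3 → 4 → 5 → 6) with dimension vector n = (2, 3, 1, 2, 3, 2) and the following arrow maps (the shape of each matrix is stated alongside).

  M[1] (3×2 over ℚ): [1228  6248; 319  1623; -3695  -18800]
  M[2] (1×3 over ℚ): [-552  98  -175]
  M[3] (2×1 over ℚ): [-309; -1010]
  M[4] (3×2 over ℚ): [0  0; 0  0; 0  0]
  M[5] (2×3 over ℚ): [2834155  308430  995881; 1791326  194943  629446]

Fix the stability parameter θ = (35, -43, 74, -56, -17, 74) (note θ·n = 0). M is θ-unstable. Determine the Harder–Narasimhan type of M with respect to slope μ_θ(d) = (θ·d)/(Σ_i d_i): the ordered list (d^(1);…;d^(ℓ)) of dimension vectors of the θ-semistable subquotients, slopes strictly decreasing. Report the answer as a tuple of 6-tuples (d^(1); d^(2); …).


Barcode: M ≅ I[1,2], I[1,4], I[2,2], I[4,4], I[5,5], I[5,6]^2. HN layers by μ_θ (6 steps, strictly decreasing):
  μ^(1)=74; μ^(2)=9; μ^(3)=-4; μ^(4)=-17; μ^(5)=-43; μ^(6)=-56

((0, 0, 0, 0, 0, 2); (0, 0, 1, 1, 0, 0); (2, 2, 0, 0, 0, 0); (0, 0, 0, 0, 3, 0); (0, 1, 0, 0, 0, 0); (0, 0, 0, 1, 0, 0))


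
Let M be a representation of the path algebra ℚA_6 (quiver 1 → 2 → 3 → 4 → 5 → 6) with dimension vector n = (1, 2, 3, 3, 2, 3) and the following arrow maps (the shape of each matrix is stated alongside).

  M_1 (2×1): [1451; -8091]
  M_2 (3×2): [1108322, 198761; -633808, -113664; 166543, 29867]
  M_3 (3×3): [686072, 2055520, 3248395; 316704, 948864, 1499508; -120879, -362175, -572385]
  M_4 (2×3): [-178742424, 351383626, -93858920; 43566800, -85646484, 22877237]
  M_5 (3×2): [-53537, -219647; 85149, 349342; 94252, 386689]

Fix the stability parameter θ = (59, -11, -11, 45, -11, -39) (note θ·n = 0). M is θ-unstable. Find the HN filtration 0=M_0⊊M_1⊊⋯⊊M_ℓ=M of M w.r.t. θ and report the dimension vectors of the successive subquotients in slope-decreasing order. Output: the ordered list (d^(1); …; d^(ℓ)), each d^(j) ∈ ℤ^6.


Barcode: M ≅ I[1,6], I[2,4], I[3,3], I[4,6], I[6,6]. HN layers by μ_θ (5 steps, strictly decreasing):
  μ^(1)=45; μ^(2)=16/3; μ^(3)=-5/3; μ^(4)=-11; μ^(5)=-39

((0, 0, 0, 1, 0, 0); (1, 1, 1, 1, 1, 1); (0, 0, 0, 1, 1, 1); (0, 1, 2, 0, 0, 0); (0, 0, 0, 0, 0, 1))


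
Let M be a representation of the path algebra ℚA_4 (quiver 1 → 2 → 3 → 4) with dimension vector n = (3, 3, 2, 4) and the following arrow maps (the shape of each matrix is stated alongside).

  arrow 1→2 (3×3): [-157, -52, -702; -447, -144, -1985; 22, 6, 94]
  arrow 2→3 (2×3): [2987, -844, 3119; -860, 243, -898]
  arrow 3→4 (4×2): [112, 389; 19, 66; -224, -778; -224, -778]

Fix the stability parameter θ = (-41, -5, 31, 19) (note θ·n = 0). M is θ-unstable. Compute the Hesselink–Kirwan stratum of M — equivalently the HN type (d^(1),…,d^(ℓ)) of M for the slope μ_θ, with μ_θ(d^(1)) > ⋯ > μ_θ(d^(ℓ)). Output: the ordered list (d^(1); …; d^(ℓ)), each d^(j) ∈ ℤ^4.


Barcode: M ≅ I[1,2], I[1,4]^2, I[4,4]^2. HN layers by μ_θ (4 steps, strictly decreasing):
  μ^(1)=25; μ^(2)=19; μ^(3)=-5; μ^(4)=-41

((0, 0, 2, 2); (0, 0, 0, 2); (0, 3, 0, 0); (3, 0, 0, 0))


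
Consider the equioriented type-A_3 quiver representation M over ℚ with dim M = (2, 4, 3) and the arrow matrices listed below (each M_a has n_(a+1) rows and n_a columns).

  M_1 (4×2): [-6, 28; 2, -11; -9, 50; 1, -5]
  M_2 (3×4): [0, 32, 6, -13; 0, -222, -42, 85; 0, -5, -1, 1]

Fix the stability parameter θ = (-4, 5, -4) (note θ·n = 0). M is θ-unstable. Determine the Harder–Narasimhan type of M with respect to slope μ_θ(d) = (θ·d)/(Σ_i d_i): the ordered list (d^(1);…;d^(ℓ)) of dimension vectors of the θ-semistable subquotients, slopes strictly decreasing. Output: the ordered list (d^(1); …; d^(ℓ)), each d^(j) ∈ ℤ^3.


Interval decomposition of M: I[1,3]^2, I[2,2], I[2,3].
HN type (ℓ=3): μ^(1)=5; μ^(2)=1/2; μ^(3)=-4

((0, 1, 0); (0, 3, 3); (2, 0, 0))


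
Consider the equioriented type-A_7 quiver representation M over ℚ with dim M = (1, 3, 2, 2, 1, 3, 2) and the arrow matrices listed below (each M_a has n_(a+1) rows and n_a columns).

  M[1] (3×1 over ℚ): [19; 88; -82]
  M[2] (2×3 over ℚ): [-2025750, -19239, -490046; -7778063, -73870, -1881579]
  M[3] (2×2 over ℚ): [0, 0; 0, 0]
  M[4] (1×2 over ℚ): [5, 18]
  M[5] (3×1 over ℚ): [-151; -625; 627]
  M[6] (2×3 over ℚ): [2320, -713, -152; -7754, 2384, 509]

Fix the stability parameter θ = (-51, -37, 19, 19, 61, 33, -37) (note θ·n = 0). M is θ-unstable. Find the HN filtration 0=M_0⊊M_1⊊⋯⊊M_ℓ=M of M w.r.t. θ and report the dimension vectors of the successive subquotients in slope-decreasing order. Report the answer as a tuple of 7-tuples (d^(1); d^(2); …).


Interval decomposition of M: I[1,3], I[2,2], I[2,3], I[4,4], I[4,7], I[6,6], I[6,7].
HN type (ℓ=5): μ^(1)=33; μ^(2)=19; μ^(3)=-2; μ^(4)=-37; μ^(5)=-51

((0, 0, 0, 0, 0, 1, 0); (0, 0, 2, 2, 1, 1, 1); (0, 0, 0, 0, 0, 1, 1); (0, 3, 0, 0, 0, 0, 0); (1, 0, 0, 0, 0, 0, 0))


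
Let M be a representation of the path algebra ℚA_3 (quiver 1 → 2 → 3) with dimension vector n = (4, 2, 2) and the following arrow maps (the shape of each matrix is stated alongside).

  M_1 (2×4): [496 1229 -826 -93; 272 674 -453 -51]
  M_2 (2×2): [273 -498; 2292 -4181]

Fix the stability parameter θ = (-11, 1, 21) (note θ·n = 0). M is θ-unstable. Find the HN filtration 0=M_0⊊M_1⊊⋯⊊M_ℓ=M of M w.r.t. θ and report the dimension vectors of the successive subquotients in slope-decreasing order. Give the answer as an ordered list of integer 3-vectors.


Via rank(M_{q-1}∘⋯∘M_p): M ≅ I[1,1]^2, I[1,3]^2.
μ_θ-semistable layers: μ^(1)=21; μ^(2)=1; μ^(3)=-11

((0, 0, 2); (0, 2, 0); (4, 0, 0))


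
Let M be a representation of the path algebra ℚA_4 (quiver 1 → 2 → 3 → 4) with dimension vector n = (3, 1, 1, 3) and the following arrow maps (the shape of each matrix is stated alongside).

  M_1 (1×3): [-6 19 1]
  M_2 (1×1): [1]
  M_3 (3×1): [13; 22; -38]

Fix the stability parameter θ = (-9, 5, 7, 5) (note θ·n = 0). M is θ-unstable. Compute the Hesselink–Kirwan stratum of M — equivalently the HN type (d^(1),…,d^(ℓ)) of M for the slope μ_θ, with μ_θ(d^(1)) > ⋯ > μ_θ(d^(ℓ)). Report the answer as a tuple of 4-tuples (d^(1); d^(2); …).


Barcode: M ≅ I[1,1]^2, I[1,4], I[4,4]^2. HN layers by μ_θ (3 steps, strictly decreasing):
  μ^(1)=6; μ^(2)=5; μ^(3)=-9

((0, 0, 1, 1); (0, 1, 0, 2); (3, 0, 0, 0))


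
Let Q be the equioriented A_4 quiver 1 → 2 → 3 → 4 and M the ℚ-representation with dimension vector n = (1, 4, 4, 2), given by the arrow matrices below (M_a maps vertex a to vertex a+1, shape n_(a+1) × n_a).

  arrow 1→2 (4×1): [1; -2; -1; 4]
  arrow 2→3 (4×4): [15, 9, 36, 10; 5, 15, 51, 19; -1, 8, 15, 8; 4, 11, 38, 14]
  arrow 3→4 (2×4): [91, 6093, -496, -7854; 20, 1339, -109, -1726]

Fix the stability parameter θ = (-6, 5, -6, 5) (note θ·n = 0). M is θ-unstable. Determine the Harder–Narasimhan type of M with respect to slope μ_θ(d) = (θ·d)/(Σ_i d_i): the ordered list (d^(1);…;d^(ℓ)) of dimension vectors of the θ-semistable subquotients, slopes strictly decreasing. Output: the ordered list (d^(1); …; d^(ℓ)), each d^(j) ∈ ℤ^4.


Via rank(M_{q-1}∘⋯∘M_p): M ≅ I[1,4], I[2,3]^2, I[2,4].
μ_θ-semistable layers: μ^(1)=5; μ^(2)=-1/2; μ^(3)=-6

((0, 0, 0, 2); (0, 4, 4, 0); (1, 0, 0, 0))


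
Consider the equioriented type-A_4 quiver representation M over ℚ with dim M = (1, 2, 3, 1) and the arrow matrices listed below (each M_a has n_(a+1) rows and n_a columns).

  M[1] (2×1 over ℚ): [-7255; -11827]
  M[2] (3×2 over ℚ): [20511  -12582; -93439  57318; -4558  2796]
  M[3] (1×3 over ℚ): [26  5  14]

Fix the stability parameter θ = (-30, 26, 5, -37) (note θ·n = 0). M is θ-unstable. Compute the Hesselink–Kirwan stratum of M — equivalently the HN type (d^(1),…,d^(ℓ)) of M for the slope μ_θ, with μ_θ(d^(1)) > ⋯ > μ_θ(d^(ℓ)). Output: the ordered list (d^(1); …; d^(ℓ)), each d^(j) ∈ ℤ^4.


Via rank(M_{q-1}∘⋯∘M_p): M ≅ I[1,4], I[2,2], I[3,3]^2.
μ_θ-semistable layers: μ^(1)=26; μ^(2)=5; μ^(3)=-2; μ^(4)=-30

((0, 1, 0, 0); (0, 0, 2, 0); (0, 1, 1, 1); (1, 0, 0, 0))


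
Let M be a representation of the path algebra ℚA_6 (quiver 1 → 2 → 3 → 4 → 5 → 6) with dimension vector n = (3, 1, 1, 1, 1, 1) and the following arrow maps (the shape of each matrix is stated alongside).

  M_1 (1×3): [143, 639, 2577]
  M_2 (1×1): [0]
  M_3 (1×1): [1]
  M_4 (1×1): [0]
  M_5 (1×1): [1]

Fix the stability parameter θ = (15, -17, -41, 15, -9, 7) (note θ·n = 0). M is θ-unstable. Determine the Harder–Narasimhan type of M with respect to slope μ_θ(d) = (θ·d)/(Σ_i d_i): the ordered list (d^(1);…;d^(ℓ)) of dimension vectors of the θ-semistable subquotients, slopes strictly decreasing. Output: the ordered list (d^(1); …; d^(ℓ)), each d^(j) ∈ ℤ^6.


Via rank(M_{q-1}∘⋯∘M_p): M ≅ I[1,1]^2, I[1,2], I[3,4], I[5,6].
μ_θ-semistable layers: μ^(1)=15; μ^(2)=7; μ^(3)=-1; μ^(4)=-9; μ^(5)=-41

((2, 0, 0, 1, 0, 0); (0, 0, 0, 0, 0, 1); (1, 1, 0, 0, 0, 0); (0, 0, 0, 0, 1, 0); (0, 0, 1, 0, 0, 0))


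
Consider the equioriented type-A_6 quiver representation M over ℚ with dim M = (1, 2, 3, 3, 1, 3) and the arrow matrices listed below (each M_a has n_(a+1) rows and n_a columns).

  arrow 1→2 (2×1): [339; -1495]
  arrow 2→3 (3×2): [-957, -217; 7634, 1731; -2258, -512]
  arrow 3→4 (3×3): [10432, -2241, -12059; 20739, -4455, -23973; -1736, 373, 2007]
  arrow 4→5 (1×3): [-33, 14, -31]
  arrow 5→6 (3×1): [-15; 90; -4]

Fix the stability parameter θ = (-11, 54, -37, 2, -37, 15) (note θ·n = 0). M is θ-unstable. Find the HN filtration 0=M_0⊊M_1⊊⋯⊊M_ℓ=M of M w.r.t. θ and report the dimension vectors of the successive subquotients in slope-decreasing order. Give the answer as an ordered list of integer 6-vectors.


Via rank(M_{q-1}∘⋯∘M_p): M ≅ I[1,6], I[2,4], I[3,3], I[4,4], I[6,6]^2.
μ_θ-semistable layers: μ^(1)=15; μ^(2)=19/3; μ^(3)=2; μ^(4)=-9/2; μ^(5)=-11; μ^(6)=-37

((0, 0, 0, 0, 0, 3); (0, 1, 1, 1, 0, 0); (0, 0, 0, 1, 0, 0); (0, 1, 1, 1, 1, 0); (1, 0, 0, 0, 0, 0); (0, 0, 1, 0, 0, 0))


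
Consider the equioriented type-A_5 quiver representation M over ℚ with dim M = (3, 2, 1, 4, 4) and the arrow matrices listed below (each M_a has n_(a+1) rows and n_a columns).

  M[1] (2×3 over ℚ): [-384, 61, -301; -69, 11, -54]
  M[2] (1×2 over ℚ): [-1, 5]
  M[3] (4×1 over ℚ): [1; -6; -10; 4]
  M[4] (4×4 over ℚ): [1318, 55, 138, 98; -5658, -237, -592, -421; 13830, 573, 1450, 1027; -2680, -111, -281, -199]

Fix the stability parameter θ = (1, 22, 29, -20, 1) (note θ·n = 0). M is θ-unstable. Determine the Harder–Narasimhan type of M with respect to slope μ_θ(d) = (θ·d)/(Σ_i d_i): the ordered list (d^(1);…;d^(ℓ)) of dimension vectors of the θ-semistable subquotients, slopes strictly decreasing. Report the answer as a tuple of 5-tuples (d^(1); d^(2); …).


Barcode: M ≅ I[1,1], I[1,2], I[1,4], I[4,5]^3, I[5,5]. HN layers by μ_θ (4 steps, strictly decreasing):
  μ^(1)=22; μ^(2)=31/3; μ^(3)=1; μ^(4)=-20

((0, 1, 0, 0, 0); (0, 1, 1, 1, 0); (3, 0, 0, 0, 4); (0, 0, 0, 3, 0))


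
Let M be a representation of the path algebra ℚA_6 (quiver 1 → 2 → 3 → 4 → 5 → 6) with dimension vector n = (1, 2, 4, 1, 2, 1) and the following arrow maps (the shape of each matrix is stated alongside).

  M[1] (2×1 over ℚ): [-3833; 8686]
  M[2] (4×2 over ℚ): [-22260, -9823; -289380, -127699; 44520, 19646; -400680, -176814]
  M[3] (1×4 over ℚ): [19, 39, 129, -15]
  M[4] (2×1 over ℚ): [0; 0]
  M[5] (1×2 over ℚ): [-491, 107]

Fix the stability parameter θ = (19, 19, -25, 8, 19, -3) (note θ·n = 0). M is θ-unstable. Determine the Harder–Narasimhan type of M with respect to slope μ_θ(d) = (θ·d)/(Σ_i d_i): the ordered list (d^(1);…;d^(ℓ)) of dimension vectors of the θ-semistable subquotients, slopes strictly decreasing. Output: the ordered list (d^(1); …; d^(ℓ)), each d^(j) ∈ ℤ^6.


Interval decomposition of M: I[1,4], I[2,2], I[3,3]^3, I[5,5], I[5,6].
HN type (ℓ=4): μ^(1)=19; μ^(2)=8; μ^(3)=13/3; μ^(4)=-25

((0, 1, 0, 0, 1, 0); (0, 0, 0, 1, 1, 1); (1, 1, 1, 0, 0, 0); (0, 0, 3, 0, 0, 0))


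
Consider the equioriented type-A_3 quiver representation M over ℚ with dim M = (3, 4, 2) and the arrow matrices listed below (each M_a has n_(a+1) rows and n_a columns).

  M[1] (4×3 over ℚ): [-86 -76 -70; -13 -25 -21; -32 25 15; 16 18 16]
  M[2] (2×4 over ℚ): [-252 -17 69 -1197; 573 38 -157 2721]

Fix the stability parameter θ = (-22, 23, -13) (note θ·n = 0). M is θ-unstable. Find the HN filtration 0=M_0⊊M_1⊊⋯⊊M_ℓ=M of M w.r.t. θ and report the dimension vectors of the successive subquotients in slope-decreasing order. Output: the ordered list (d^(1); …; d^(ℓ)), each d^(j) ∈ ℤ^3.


Via rank(M_{q-1}∘⋯∘M_p): M ≅ I[1,2], I[1,3]^2, I[2,2].
μ_θ-semistable layers: μ^(1)=23; μ^(2)=5; μ^(3)=-22

((0, 2, 0); (0, 2, 2); (3, 0, 0))


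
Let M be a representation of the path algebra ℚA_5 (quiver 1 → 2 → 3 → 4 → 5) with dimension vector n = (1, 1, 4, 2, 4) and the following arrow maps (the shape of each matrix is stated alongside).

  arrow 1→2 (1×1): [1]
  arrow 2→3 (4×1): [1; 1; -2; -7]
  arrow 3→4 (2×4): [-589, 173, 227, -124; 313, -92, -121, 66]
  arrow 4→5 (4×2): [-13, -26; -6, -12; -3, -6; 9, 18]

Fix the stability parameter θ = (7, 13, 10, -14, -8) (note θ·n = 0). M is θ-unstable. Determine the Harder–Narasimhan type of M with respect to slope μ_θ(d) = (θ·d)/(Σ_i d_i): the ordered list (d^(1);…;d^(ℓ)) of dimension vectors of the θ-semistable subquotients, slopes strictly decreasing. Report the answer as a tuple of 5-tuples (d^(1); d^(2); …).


Barcode: M ≅ I[1,4], I[3,3]^2, I[3,5], I[5,5]^3. HN layers by μ_θ (4 steps, strictly decreasing):
  μ^(1)=10; μ^(2)=4; μ^(3)=-4; μ^(4)=-8

((0, 0, 2, 0, 0); (1, 1, 1, 1, 0); (0, 0, 1, 1, 1); (0, 0, 0, 0, 3))


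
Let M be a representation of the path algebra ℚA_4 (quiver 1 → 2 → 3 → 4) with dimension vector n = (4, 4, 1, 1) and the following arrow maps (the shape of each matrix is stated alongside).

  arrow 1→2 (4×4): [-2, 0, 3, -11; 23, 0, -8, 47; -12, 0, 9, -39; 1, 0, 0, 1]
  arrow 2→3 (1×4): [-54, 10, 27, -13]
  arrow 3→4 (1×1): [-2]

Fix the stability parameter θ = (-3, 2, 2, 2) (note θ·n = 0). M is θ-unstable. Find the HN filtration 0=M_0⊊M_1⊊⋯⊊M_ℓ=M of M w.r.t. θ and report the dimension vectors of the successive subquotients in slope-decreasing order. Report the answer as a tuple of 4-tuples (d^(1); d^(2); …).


Interval decomposition of M: I[1,1]^2, I[1,2], I[1,4], I[2,2]^2.
HN type (ℓ=2): μ^(1)=2; μ^(2)=-3

((0, 4, 1, 1); (4, 0, 0, 0))


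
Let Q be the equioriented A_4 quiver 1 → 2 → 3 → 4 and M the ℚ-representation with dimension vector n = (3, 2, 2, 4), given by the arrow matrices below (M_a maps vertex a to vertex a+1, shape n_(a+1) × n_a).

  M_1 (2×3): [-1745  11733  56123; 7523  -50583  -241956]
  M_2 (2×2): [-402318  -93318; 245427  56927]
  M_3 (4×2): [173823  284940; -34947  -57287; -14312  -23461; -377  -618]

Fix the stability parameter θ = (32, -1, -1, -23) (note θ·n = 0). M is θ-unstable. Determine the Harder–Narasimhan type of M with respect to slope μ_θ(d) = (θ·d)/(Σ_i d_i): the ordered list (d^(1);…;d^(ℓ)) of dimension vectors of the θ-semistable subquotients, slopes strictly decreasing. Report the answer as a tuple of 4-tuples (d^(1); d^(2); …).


Interval decomposition of M: I[1,1], I[1,2], I[1,4], I[3,4], I[4,4]^2.
HN type (ℓ=5): μ^(1)=32; μ^(2)=31/2; μ^(3)=7/4; μ^(4)=-12; μ^(5)=-23

((1, 0, 0, 0); (1, 1, 0, 0); (1, 1, 1, 1); (0, 0, 1, 1); (0, 0, 0, 2))


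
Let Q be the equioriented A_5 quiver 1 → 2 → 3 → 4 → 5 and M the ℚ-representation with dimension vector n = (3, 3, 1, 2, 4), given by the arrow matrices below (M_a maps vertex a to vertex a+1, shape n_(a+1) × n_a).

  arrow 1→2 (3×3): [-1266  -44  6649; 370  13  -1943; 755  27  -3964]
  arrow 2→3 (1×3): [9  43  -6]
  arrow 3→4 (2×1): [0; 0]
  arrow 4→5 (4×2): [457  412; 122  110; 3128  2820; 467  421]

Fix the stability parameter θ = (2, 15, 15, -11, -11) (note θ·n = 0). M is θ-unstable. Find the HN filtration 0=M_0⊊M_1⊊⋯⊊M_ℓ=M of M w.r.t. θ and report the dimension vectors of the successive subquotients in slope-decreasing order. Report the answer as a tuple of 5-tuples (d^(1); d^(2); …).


Via rank(M_{q-1}∘⋯∘M_p): M ≅ I[1,2]^2, I[1,3], I[4,5]^2, I[5,5]^2.
μ_θ-semistable layers: μ^(1)=15; μ^(2)=2; μ^(3)=-11

((0, 3, 1, 0, 0); (3, 0, 0, 0, 0); (0, 0, 0, 2, 4))
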